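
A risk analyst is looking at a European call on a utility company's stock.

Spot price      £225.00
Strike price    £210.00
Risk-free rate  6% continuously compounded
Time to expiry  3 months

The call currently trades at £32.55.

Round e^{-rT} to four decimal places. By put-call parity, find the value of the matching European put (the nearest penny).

£14.42

exp(−rT) = exp(−0.06·0.25) = 0.9851
Put-call parity: C − P = S − K·e^(−rT) = 225 − 210·0.9851 = 225 − 206.8710 = 18.1290
P = C − (C − P) = 32.55 − (18.1290) = 14.4210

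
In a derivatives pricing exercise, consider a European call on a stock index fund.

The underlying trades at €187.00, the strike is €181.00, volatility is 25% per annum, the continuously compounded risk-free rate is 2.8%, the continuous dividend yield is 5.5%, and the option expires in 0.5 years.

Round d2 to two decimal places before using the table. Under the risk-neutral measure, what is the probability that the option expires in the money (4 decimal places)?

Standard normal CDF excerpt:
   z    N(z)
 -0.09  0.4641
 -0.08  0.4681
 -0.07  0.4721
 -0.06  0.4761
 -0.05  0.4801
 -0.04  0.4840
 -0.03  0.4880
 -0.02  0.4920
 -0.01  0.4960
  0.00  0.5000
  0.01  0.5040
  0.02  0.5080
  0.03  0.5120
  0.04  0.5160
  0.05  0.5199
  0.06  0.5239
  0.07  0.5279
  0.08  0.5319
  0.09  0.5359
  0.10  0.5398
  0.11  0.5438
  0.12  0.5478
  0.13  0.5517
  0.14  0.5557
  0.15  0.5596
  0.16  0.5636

0.5080

σ√T = 0.25·√0.5 = 0.1768
ln(S/K) + (r − q + σ²/2)T = ln(187/181) + (0.028 − 0.055 + 0.25²/2)·0.5 = 0.0326 + 0.0021 = 0.0347
d₁ = 0.0347 / 0.1768 = 0.1965 which rounds to 0.20
d₂ = d₁ − σ√T = 0.1965 − 0.1768 = 0.0197 which rounds to 0.02
Pr(exercise) under Q = N(d₂) = 0.5080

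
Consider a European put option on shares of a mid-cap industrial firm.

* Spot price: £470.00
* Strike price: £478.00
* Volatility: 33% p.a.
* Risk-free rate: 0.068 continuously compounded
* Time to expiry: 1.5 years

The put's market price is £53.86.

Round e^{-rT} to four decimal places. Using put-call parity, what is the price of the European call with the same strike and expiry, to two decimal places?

£92.23

e^(−rT) = e^(−0.068·1.5) = 0.9030
Put-call parity: C − P = S − K·e^(−rT) = 470 − 478·0.9030 = 470 − 431.6340 = 38.3660
C = P + (C − P) = 53.86 + (38.3660) = 92.2260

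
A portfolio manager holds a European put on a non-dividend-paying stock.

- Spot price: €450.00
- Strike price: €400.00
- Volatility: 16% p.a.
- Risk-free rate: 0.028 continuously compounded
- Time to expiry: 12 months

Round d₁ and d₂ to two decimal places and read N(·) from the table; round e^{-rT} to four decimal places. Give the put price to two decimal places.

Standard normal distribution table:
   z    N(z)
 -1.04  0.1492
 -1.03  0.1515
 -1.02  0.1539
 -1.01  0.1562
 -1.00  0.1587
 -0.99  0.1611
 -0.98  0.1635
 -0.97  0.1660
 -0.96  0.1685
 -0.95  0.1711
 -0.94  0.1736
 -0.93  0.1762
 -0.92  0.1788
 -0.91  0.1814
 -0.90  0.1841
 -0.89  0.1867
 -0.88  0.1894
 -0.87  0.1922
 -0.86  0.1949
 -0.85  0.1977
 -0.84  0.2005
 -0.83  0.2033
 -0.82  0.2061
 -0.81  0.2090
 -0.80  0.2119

σ√T = 0.16 × 1.0000 = 0.1600
d₁ = [ln(450/400) + (0.028 + ½·0.16²)·1] / (σ√T) = (0.1178 + 0.0408) / 0.1600 = 0.9911 which rounds to 0.99
d₂ = 0.9911 − 0.1600 = 0.8311 which rounds to 0.83
exp(−rT) = exp(−0.028·1) = 0.9724
N(−d₂) = N(-0.83) = 0.2033;  N(−d₁) = N(-0.99) = 0.1611
P = 400·0.9724·0.2033 − 450·0.1611 = 79.0756 − 72.4950 = 6.5806

€6.58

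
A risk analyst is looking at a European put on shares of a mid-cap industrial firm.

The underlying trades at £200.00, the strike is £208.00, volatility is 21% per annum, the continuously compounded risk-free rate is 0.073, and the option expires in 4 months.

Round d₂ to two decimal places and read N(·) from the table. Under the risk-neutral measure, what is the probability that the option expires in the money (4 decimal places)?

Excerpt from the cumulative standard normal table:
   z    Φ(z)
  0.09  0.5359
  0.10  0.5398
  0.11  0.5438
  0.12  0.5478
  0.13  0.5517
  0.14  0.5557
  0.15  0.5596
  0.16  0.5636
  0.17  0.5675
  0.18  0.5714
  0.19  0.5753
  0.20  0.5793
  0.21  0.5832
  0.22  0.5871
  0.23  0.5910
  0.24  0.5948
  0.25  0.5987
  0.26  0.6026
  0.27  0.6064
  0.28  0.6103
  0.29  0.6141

σ√T = 0.21·√0.3333 = 0.1212
d₁ = [ln(200/208) + (0.073 + 0.21²/2)·0.3333] / 0.1212 = [-0.0392 + 0.0317] / 0.1212 = -0.0622 ⇒ -0.06
d₂ = d₁ − σ√T = -0.0622 − 0.1212 = -0.1834 ⇒ -0.18
Pr(exercise) under Q = N(−d₂) = N(0.18) = 0.5714

0.5714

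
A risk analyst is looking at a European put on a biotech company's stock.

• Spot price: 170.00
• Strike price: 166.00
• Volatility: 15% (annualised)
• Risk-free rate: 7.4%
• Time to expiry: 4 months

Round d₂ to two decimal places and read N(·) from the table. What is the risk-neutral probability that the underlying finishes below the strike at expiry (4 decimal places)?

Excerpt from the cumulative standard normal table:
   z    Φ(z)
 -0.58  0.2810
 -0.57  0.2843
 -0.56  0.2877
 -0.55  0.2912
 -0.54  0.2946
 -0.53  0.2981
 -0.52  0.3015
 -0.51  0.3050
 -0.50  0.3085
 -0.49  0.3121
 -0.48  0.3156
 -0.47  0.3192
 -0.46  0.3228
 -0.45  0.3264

σ√T = 0.15·√0.3333 = 0.0866
d₁ = [ln(170/166) + (0.074 + ½·0.15²)·0.3333] / (σ√T) = (0.0238 + 0.0284) / 0.0866 = 0.6031 ≈ 0.60
d₂ = 0.6031 − 0.0866 = 0.5165 ≈ 0.52
Risk-neutral Pr[S_T < K] = N(−d₂) = N(-0.52) = 0.3015

0.3015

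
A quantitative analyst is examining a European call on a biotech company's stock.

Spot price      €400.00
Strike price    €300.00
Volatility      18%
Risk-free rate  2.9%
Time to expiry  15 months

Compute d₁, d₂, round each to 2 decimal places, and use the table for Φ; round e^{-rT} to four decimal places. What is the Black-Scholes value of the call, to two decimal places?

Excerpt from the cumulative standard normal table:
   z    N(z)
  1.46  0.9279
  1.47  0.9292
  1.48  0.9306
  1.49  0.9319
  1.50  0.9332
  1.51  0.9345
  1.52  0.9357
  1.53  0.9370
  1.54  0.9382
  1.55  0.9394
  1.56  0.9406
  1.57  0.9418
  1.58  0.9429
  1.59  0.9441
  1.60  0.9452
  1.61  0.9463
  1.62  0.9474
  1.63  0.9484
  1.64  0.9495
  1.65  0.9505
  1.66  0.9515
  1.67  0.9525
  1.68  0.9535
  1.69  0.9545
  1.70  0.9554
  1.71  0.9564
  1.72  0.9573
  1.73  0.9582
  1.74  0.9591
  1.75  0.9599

T = 1.25;  σ√T = 0.2012
d₁ = [ln(400/300) + (0.029 + 0.18²/2)·1.25] / 0.2012 = [0.2877 + 0.0565] / 0.2012 = 1.7103 ≈ 1.71
d₂ = d₁ − σ√T = 1.7103 − 0.2012 = 1.5090 ≈ 1.51
exp(−rT) = exp(−0.029·1.25) = 0.9644
C = 400·N(1.71) − 300·0.9644·N(1.51) = 400·0.9564 − 300·0.9644·0.9345 = 382.5600 − 270.3695 = 112.1905

€112.19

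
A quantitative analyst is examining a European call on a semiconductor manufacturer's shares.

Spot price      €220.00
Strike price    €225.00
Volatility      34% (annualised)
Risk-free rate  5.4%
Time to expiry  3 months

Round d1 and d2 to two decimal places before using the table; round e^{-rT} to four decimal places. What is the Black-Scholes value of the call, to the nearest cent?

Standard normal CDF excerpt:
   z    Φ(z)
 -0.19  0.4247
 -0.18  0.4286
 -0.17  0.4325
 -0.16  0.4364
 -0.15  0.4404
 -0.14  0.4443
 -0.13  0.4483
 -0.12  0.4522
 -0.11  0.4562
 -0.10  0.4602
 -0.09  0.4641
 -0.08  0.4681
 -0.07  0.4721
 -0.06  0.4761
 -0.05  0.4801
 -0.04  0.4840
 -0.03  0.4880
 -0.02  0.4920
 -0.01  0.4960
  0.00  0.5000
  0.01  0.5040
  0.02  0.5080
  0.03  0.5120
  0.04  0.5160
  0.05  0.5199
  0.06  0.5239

σ√T = 0.34 × 0.5000 = 0.1700
d₁ = [ln(220/225) + (0.054 + 0.34²/2)·0.25] / 0.1700 = [-0.0225 + 0.0280] / 0.1700 = 0.0322 ⇒ 0.03
d₂ = d₁ − σ√T = 0.0322 − 0.1700 = -0.1378 ⇒ -0.14
e^(−rT) = e^(−0.054·0.25) = 0.9866
N(d₁) = N(0.03) = 0.5120;  N(d₂) = N(-0.14) = 0.4443
C = 220·0.5120 − 225·0.9866·0.4443 = 112.6400 − 98.6279 = 14.0121

€14.01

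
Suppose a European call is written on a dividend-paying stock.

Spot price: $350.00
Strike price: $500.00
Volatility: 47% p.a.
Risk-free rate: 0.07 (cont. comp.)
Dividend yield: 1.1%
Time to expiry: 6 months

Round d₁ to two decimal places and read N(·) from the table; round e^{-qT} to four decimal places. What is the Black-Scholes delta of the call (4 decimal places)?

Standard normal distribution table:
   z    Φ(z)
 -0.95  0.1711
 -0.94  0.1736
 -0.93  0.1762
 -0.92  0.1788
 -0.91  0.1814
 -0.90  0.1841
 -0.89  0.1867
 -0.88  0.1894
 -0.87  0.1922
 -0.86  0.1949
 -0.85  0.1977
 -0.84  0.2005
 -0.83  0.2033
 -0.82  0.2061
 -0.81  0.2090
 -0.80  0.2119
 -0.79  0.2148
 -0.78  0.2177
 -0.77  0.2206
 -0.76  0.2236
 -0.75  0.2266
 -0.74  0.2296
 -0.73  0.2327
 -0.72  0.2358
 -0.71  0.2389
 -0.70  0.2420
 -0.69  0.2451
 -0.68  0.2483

σ√T = 0.47·√0.5 = 0.3323
d₁ = [ln(350/500) + (0.07 − 0.011 + ½·0.47²)·0.5] / (σ√T) = (-0.3567 + 0.0847) / 0.3323 = -0.8183 ⇒ -0.82
N(d₁) = N(-0.82) = 0.2061
Δ_call = e^(−qT)·N(d₁) = 0.9945·0.2061 = 0.2050

0.2050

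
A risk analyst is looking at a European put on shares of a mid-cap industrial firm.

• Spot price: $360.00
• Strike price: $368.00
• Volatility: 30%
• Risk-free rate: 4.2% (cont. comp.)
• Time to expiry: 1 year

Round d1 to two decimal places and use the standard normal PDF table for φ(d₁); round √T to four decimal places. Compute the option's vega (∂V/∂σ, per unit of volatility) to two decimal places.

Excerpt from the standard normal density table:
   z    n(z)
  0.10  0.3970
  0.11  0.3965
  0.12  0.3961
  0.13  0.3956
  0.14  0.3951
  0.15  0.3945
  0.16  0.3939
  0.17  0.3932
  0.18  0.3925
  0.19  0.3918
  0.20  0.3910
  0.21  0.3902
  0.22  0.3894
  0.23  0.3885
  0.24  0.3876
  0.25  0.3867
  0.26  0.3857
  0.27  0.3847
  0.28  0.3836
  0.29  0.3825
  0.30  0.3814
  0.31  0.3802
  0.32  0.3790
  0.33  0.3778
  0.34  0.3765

140.18

T = 1;  σ√T = 0.3000
d₁ = [ln(360/368) + (0.042 + 0.3²/2)·1] / 0.3000 = [-0.0220 + 0.0870] / 0.3000 = 0.2167 which rounds to 0.22
√T = √1 = 1.0000
φ(d₁) = φ(0.22) = 0.3894
vega = S·φ(d₁)·√T = 360·0.3894·1.0000 = 140.1840
(The call has the same vega.)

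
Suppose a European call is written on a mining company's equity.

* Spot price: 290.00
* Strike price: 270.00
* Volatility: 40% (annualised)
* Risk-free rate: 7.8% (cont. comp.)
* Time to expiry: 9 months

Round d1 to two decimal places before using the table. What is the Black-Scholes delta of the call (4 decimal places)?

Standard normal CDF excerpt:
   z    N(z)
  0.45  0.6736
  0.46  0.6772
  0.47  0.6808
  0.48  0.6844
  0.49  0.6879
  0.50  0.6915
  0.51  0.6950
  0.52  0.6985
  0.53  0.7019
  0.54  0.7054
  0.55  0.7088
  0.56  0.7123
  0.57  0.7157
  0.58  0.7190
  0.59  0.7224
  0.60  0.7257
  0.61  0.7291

T = 0.75;  σ√T = 0.3464
d₁ = [ln(290/270) + (0.078 + 0.4²/2)·0.75] / 0.3464 = [0.0715 + 0.1185] / 0.3464 = 0.5484 → 0.55
N(d₁) = N(0.55) = 0.7088
Δ_call = N(d₁) = 0.7088

0.7088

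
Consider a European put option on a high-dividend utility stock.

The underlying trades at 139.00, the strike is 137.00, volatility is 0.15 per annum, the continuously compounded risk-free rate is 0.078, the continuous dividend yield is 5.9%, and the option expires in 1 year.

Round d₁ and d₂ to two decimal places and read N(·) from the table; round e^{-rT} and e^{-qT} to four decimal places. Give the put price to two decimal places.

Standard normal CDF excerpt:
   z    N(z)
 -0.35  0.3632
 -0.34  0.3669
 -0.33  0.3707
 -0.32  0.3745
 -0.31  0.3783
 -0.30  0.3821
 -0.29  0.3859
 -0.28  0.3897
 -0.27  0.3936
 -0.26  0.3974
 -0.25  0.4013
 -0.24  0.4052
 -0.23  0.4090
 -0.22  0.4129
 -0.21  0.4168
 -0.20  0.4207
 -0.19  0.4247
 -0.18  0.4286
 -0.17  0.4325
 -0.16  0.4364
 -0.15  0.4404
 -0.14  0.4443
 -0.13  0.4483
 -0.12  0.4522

5.74

T = 1;  σ√T = 0.1500
d₁ = [ln(139/137) + (0.078 − 0.059 + ½·0.15²)·1] / (σ√T) = (0.0145 + 0.0303) / 0.1500 = 0.2983 which rounds to 0.30
d₂ = 0.2983 − 0.1500 = 0.1483 which rounds to 0.15
e^(−qT) = e^(−0.059·1) = 0.9427;  e^(−rT) = e^(−0.078·1) = 0.9250
P = 137·0.9250·N(-0.15) − 139·0.9427·N(-0.30) = 137·0.9250·0.4404 − 139·0.9427·0.3821 = 55.8097 − 50.0686 = 5.7411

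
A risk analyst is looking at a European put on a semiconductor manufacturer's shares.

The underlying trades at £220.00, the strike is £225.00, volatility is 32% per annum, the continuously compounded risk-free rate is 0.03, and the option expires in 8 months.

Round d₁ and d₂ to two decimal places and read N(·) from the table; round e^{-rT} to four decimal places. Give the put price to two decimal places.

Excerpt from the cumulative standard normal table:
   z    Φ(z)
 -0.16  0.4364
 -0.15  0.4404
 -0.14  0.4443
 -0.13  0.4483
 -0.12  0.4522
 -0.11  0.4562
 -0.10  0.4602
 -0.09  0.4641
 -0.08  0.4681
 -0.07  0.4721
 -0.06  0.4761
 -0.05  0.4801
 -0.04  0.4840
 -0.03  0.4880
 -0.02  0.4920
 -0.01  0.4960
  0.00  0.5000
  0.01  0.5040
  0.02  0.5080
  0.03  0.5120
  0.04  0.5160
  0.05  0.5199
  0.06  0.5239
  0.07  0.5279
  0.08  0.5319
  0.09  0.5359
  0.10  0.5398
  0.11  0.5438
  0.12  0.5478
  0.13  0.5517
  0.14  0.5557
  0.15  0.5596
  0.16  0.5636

£23.07

σ√T = 0.32 × 0.8165 = 0.2613
d₁ = [ln(220/225) + (0.03 + 0.32²/2)·0.6667] / 0.2613 = [-0.0225 + 0.0541] / 0.2613 = 0.1212 ≈ 0.12
d₂ = d₁ − σ√T = 0.1212 − 0.2613 = -0.1401 ≈ -0.14
e^(−rT) = e^(−0.03·0.6667) = 0.9802
N(−d₂) = N(0.14) = 0.5557;  N(−d₁) = N(-0.12) = 0.4522
P = 225·0.9802·0.5557 − 220·0.4522 = 122.5569 − 99.4840 = 23.0729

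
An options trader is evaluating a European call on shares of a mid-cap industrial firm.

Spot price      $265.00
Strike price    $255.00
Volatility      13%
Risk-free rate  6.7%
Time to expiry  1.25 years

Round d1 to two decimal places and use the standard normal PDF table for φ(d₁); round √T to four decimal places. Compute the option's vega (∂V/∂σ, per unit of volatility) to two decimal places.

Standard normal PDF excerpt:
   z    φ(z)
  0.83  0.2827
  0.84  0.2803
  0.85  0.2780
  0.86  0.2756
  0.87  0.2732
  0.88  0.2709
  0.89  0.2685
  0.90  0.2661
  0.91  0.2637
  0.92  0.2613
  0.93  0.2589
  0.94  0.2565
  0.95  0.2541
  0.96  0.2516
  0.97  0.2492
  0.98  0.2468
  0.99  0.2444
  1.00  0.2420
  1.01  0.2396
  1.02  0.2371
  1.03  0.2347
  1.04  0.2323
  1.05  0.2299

78.13

σ√T = 0.13 × 1.1180 = 0.1453
d₁ = [ln(265/255) + (0.067 + ½·0.13²)·1.25] / (σ√T) = (0.0385 + 0.0943) / 0.1453 = 0.9135 → 0.91
√T = √1.25 = 1.1180
φ(d₁) = φ(0.91) = 0.2637
vega = S·φ(d₁)·√T = 265·0.2637·1.1180 = 78.1264
(The put has the same vega.)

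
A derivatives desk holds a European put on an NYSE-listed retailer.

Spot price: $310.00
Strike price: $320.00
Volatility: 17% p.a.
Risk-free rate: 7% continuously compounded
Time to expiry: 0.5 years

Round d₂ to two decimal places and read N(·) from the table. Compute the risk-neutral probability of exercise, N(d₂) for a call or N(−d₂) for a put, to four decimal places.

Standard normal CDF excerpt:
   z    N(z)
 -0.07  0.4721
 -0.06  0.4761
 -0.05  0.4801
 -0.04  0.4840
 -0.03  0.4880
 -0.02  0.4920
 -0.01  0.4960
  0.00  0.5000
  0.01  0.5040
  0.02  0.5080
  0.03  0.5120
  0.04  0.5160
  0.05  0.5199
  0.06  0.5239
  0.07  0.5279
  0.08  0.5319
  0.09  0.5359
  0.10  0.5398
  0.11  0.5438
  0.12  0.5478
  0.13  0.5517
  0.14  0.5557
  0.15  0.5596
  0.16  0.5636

T = 0.5;  σ√T = 0.1202
ln(S/K) + (r + σ²/2)T = ln(310/320) + (0.07 + 0.17²/2)·0.5 = -0.0317 + 0.0422 = 0.0105
d₁ = 0.0105 / 0.1202 = 0.0872 ⇒ 0.09
d₂ = d₁ − σ√T = 0.0872 − 0.1202 = -0.0331 ⇒ -0.03
Risk-neutral Pr[S_T < K] = N(−d₂) = N(0.03) = 0.5120

0.5120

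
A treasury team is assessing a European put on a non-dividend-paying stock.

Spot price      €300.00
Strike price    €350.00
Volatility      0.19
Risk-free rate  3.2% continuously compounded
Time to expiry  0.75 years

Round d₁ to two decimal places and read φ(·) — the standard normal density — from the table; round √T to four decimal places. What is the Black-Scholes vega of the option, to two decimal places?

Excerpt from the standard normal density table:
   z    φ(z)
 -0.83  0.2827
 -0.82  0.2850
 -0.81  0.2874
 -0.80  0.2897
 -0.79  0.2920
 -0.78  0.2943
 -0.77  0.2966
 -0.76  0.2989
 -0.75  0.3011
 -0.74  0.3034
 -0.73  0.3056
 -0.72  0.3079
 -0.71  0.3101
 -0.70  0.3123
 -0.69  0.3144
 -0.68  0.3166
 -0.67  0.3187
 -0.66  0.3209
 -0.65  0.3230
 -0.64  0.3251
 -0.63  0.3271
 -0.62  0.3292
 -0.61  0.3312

80.56

σ√T = 0.19·√0.75 = 0.1645
ln(S/K) + (r + σ²/2)T = ln(300/350) + (0.032 + 0.19²/2)·0.75 = -0.1542 + 0.0375 = -0.1166
d₁ = -0.1166 / 0.1645 = -0.7087 ≈ -0.71
√T = √0.75 = 0.8660
φ(d₁) = φ(-0.71) = 0.3101
vega = S·φ(d₁)·√T = 300·0.3101·0.8660 = 80.5640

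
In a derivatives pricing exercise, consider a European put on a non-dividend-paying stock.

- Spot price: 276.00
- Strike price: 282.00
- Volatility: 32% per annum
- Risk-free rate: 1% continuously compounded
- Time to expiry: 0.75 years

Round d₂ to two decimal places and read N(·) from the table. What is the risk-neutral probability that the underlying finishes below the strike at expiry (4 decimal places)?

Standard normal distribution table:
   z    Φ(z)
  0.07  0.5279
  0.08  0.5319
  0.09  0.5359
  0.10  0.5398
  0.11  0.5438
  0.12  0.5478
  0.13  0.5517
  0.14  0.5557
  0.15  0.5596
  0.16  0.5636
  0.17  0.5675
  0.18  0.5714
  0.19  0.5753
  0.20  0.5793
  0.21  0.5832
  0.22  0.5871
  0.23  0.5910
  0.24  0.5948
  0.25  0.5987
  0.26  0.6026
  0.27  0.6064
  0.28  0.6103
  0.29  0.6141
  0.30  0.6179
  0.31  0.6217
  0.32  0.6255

0.5753

T = 0.75;  σ√T = 0.2771
d₁ = [ln(276/282) + (0.01 + 0.32²/2)·0.75] / 0.2771 = [-0.0215 + 0.0459] / 0.2771 = 0.0880 ≈ 0.09
d₂ = d₁ − σ√T = 0.0880 − 0.2771 = -0.1891 ≈ -0.19
Pr(exercise) under Q = N(−d₂) = N(0.19) = 0.5753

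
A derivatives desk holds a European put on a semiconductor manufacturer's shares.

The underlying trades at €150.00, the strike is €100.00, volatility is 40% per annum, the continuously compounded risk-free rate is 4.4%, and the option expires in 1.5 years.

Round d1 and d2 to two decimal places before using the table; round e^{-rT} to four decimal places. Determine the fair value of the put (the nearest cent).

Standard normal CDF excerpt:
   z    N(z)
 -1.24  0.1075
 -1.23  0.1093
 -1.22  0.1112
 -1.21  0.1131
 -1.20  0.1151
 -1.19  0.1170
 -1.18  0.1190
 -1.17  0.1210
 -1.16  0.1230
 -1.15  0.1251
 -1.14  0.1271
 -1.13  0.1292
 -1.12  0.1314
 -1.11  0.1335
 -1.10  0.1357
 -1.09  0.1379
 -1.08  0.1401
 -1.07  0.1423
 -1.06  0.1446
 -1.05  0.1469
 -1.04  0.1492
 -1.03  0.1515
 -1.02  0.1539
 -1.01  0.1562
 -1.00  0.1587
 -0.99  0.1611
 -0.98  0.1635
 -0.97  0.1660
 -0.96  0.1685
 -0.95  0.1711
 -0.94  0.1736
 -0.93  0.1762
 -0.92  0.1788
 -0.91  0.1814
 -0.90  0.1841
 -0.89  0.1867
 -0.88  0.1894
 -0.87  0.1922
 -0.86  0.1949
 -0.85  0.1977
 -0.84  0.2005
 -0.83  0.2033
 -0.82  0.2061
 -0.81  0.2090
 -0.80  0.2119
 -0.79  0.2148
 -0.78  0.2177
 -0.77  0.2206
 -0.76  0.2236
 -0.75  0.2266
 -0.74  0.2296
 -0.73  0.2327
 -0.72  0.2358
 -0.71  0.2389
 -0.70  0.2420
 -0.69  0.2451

€5.11

σ√T = 0.4·√1.5 = 0.4899
ln(S/K) + (r + σ²/2)T = ln(150/100) + (0.044 + 0.4²/2)·1.5 = 0.4055 + 0.1860 = 0.5915
d₁ = 0.5915 / 0.4899 = 1.2073 ≈ 1.21
d₂ = d₁ − σ√T = 1.2073 − 0.4899 = 0.7174 ≈ 0.72
exp(−rT) = exp(−0.044·1.5) = 0.9361
N(−d₂) = N(-0.72) = 0.2358;  N(−d₁) = N(-1.21) = 0.1131
P = 100·0.9361·0.2358 − 150·0.1131 = 22.0732 − 16.9650 = 5.1082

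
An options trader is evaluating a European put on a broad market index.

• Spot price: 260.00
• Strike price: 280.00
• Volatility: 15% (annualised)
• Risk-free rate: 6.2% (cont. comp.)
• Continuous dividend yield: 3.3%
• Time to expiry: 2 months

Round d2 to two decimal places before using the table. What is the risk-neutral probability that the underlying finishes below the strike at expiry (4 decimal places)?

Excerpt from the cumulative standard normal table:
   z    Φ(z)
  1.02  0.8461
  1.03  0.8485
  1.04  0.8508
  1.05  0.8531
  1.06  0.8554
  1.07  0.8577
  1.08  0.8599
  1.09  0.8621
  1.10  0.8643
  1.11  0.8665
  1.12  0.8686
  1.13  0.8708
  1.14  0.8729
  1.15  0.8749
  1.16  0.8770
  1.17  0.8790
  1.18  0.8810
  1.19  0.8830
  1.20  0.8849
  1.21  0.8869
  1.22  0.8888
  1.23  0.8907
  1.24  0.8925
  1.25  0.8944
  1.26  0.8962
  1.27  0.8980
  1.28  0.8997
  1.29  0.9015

σ√T = 0.15 × 0.4082 = 0.0612
d₁ = [ln(260/280) + (0.062 − 0.033 + ½·0.15²)·0.1667] / (σ√T) = (-0.0741 + 0.0067) / 0.0612 = -1.1006 → -1.10
d₂ = -1.1006 − 0.0612 = -1.1619 → -1.16
Risk-neutral Pr[S_T < K] = N(−d₂) = N(1.16) = 0.8770

0.8770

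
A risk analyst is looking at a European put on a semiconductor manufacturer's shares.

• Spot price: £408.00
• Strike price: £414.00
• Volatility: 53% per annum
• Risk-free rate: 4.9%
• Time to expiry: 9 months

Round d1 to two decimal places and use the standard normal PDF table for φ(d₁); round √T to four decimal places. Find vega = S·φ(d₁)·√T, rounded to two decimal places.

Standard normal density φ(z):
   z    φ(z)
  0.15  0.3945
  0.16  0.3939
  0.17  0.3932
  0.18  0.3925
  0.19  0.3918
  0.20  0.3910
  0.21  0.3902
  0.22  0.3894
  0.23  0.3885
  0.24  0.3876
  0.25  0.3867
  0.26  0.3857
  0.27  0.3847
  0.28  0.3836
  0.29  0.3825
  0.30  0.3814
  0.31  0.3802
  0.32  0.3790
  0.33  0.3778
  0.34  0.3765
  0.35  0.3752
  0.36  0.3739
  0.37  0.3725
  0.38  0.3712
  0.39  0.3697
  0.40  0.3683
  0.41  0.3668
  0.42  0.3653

σ√T = 0.53 × 0.8660 = 0.4590
d₁ = [ln(408/414) + (0.049 + ½·0.53²)·0.75] / (σ√T) = (-0.0146 + 0.1421) / 0.4590 = 0.2778 ⇒ 0.28
√T = √0.75 = 0.8660
φ(d₁) = φ(0.28) = 0.3836
vega = S·φ(d₁)·√T = 408·0.3836·0.8660 = 135.5366
(Vega is the same for a European call and put with the same parameters.)

135.54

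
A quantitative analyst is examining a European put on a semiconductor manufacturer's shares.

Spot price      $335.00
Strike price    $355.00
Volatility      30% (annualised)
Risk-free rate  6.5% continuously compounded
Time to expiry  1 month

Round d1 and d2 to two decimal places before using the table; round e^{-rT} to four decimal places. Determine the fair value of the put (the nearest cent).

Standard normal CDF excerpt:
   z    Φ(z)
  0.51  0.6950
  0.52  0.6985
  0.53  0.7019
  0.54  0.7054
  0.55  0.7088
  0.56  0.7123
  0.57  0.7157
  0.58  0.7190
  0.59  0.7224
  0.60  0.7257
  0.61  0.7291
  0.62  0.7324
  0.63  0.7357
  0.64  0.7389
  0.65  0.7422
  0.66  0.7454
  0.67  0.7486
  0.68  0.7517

$23.44

σ√T = 0.3 × 0.2887 = 0.0866
d₁ = [ln(335/355) + (0.065 + ½·0.3²)·0.08333] / (σ√T) = (-0.0580 + 0.0092) / 0.0866 = -0.5637 → -0.56
d₂ = -0.5637 − 0.0866 = -0.6503 → -0.65
e^(−rT) = e^(−0.065·0.08333) = 0.9946
N(−d₂) = N(0.65) = 0.7422;  N(−d₁) = N(0.56) = 0.7123
P = 355·0.9946·0.7422 − 335·0.7123 = 262.0582 − 238.6205 = 23.4377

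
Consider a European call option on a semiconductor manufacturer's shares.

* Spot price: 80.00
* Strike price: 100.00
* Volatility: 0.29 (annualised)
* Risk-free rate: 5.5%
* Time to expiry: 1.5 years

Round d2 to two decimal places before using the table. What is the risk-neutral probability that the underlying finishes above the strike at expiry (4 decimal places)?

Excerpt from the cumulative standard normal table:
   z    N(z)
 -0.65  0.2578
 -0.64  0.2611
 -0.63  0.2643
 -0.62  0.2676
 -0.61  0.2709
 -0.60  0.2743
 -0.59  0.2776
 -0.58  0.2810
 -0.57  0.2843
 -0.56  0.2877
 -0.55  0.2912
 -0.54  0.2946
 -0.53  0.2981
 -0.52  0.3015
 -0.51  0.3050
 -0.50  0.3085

0.2843

σ√T = 0.29·√1.5 = 0.3552
ln(S/K) + (r + σ²/2)T = ln(80/100) + (0.055 + 0.29²/2)·1.5 = -0.2231 + 0.1456 = -0.0776
d₁ = -0.0776 / 0.3552 = -0.2184 ≈ -0.22
d₂ = d₁ − σ√T = -0.2184 − 0.3552 = -0.5736 ≈ -0.57
Risk-neutral Pr[S_T > K] = N(d₂) = N(-0.57) = 0.2843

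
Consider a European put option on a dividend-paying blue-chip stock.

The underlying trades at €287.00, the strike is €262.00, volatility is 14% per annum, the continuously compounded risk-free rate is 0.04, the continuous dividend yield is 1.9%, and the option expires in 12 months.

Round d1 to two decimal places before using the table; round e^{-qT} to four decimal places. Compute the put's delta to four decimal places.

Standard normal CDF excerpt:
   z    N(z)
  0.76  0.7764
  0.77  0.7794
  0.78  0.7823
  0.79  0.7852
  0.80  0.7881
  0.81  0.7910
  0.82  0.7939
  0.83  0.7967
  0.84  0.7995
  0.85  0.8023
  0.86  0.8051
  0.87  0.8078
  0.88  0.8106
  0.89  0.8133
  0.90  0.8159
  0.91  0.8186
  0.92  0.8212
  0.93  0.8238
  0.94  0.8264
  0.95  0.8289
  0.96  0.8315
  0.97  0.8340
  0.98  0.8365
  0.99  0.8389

-0.1886

T = 1;  σ√T = 0.1400
ln(S/K) + (r − q + σ²/2)T = ln(287/262) + (0.04 − 0.019 + 0.14²/2)·1 = 0.0911 + 0.0308 = 0.1219
d₁ = 0.1219 / 0.1400 = 0.8710 which rounds to 0.87
N(d₁) = N(0.87) = 0.8078
Δ_put = e^(−qT)·(N(d₁) − 1) = 0.9812·(0.8078 − 1) = -0.1886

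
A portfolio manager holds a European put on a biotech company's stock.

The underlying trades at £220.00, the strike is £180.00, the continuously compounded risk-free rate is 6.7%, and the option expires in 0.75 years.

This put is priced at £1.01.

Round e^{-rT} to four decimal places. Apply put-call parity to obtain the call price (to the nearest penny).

£49.83

exp(−rT) = exp(−0.067·0.75) = 0.9510
Put-call parity: C − P = S − K·e^(−rT) = 220 − 180·0.9510 = 220 − 171.1800 = 48.8200
C = P + (C − P) = 1.01 + (48.8200) = 49.8300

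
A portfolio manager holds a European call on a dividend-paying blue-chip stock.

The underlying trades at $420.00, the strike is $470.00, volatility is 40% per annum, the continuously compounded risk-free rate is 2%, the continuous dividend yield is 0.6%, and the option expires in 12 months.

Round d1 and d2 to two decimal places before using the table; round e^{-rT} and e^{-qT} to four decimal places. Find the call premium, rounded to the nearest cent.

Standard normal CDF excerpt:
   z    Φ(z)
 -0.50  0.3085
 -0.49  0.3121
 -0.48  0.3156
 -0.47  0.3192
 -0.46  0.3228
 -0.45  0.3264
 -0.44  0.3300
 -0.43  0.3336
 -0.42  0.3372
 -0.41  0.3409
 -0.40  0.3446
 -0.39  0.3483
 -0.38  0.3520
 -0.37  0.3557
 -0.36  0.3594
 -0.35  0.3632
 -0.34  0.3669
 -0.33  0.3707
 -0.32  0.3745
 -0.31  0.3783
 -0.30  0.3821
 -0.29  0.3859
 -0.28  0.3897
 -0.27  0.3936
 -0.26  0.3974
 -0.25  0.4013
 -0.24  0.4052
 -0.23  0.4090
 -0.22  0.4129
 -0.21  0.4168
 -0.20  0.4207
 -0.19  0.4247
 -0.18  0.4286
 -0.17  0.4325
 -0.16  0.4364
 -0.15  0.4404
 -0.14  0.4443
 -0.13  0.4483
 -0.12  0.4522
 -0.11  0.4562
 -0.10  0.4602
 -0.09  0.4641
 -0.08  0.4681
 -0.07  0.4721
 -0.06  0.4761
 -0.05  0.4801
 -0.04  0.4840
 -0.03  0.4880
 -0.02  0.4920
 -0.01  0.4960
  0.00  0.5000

$50.06

σ√T = 0.4 × 1.0000 = 0.4000
d₁ = [ln(420/470) + (0.02 − 0.006 + 0.4²/2)·1] / 0.4000 = [-0.1125 + 0.0940] / 0.4000 = -0.0462 → -0.05
d₂ = d₁ − σ√T = -0.0462 − 0.4000 = -0.4462 → -0.45
e^(−qT) = e^(−0.006·1) = 0.9940;  e^(−rT) = e^(−0.02·1) = 0.9802
N(d₁) = N(-0.05) = 0.4801;  N(d₂) = N(-0.45) = 0.3264
C = 420·0.9940·0.4801 − 470·0.9802·0.3264 = 200.4321 − 150.3705 = 50.0616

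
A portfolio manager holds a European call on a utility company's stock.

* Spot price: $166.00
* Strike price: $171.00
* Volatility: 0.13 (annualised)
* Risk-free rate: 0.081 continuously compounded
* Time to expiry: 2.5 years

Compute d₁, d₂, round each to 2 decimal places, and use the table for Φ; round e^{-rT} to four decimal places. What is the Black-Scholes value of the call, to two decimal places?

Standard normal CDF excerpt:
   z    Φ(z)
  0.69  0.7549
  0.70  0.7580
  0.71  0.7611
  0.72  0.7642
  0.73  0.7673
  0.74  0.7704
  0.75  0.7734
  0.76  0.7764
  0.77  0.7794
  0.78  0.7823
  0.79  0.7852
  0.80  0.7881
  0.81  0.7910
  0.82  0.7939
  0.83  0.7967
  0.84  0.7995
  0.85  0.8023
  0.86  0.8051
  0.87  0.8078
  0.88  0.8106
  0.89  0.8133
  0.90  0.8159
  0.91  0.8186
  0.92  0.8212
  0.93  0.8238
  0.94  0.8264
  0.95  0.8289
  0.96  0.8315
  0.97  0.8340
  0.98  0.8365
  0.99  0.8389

$29.59

σ√T = 0.13 × 1.5811 = 0.2055
d₁ = [ln(166/171) + (0.081 + 0.13²/2)·2.5] / 0.2055 = [-0.0297 + 0.2236] / 0.2055 = 0.9436 which rounds to 0.94
d₂ = d₁ − σ√T = 0.9436 − 0.2055 = 0.7380 which rounds to 0.74
exp(−rT) = exp(−0.081·2.5) = 0.8167
N(d₁) = N(0.94) = 0.8264;  N(d₂) = N(0.74) = 0.7704
C = 166·0.8264 − 171·0.8167·0.7704 = 137.1824 − 107.5908 = 29.5916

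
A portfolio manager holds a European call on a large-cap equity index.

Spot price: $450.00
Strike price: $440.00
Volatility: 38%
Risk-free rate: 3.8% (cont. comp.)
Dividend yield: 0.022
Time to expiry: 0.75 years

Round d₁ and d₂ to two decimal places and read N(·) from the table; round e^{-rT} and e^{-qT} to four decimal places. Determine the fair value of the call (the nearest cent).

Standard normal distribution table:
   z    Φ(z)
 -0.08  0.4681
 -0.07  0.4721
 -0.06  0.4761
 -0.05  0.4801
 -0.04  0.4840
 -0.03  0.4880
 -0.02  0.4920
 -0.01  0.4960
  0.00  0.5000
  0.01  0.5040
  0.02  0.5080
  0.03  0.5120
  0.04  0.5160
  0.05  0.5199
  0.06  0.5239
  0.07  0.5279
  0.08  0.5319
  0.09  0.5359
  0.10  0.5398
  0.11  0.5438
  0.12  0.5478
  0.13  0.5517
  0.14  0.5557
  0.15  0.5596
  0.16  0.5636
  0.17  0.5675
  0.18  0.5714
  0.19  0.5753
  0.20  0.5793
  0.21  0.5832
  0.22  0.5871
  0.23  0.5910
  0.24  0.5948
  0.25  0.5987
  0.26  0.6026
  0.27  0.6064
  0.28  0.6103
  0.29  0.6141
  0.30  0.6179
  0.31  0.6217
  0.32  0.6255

σ√T = 0.38 × 0.8660 = 0.3291
d₁ = [ln(450/440) + (0.038 − 0.022 + ½·0.38²)·0.75] / (σ√T) = (0.0225 + 0.0662) / 0.3291 = 0.2693 ≈ 0.27
d₂ = 0.2693 − 0.3291 = -0.0598 ≈ -0.06
e^(−qT) = e^(−0.022·0.75) = 0.9836;  e^(−rT) = e^(−0.038·0.75) = 0.9719
C = 450·0.9836·N(0.27) − 440·0.9719·N(-0.06) = 450·0.9836·0.6064 − 440·0.9719·0.4761 = 268.4048 − 203.5975 = 64.8073

$64.81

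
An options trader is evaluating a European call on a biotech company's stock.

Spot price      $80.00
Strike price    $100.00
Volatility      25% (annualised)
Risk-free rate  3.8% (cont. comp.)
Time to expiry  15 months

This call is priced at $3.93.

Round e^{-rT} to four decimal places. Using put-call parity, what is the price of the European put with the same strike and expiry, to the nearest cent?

exp(−rT) = exp(−0.038·1.25) = 0.9536
Put-call parity: C − P = S − K·e^(−rT) = 80 − 100·0.9536 = 80 − 95.3600 = -15.3600
P = C − (C − P) = 3.93 − (-15.3600) = 19.2900

$19.29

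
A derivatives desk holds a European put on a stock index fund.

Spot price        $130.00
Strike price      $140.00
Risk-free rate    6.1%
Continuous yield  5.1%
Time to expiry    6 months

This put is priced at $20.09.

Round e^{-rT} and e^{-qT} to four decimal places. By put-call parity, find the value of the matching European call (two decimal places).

exp(−qT) = exp(−0.051·0.5) = 0.9748;  exp(−rT) = exp(−0.061·0.5) = 0.9700
Put-call parity: C − P = S·e^(−qT) − K·e^(−rT) = 130·0.9748 − 140·0.9700 = 126.7240 − 135.8000 = -9.0760
C = P + (C − P) = 20.09 + (-9.0760) = 11.0140

$11.01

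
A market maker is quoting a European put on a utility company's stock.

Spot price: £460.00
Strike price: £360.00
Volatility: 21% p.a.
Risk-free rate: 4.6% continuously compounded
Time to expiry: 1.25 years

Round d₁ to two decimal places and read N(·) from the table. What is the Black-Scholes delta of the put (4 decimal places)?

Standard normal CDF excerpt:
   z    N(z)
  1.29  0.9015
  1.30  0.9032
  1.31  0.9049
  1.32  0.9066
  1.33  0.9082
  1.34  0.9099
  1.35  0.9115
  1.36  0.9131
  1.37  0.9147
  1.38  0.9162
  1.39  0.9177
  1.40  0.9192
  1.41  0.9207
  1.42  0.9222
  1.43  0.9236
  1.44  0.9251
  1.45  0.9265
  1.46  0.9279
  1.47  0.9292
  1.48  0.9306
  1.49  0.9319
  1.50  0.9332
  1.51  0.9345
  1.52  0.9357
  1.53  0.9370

-0.0793

σ√T = 0.21·√1.25 = 0.2348
d₁ = [ln(460/360) + (0.046 + ½·0.21²)·1.25] / (σ√T) = (0.2451 + 0.0851) / 0.2348 = 1.4063 ≈ 1.41
N(d₁) = N(1.41) = 0.9207
Δ_put = N(d₁) − 1 = 0.9207 − 1 = -0.0793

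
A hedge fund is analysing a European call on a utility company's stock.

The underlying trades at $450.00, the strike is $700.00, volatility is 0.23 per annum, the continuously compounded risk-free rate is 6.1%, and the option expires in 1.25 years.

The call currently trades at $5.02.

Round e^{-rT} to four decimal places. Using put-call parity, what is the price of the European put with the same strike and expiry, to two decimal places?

$203.64

e^(−rT) = e^(−0.061·1.25) = 0.9266
Put-call parity: C − P = S − K·e^(−rT) = 450 − 700·0.9266 = 450 − 648.6200 = -198.6200
P = C − (C − P) = 5.02 − (-198.6200) = 203.6400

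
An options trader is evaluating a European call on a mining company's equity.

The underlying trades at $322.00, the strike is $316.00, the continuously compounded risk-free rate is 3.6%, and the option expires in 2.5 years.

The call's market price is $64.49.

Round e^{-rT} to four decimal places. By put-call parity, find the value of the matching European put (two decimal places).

exp(−rT) = exp(−0.036·2.5) = 0.9139
Put-call parity: C − P = S − K·e^(−rT) = 322 − 316·0.9139 = 322 − 288.7924 = 33.2076
P = C − (C − P) = 64.49 − (33.2076) = 31.2824

$31.28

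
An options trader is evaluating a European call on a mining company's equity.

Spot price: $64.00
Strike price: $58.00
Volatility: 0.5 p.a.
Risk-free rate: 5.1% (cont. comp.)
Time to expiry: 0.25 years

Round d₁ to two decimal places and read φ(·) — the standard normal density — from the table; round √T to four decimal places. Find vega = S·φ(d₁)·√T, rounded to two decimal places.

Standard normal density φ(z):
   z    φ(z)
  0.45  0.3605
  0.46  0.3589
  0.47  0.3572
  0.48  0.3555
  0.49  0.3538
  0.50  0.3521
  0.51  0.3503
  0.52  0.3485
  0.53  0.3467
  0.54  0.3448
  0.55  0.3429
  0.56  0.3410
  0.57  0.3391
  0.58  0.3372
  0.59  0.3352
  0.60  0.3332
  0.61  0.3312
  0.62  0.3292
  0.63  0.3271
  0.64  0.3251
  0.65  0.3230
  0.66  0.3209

σ√T = 0.5 × 0.5000 = 0.2500
ln(S/K) + (r + σ²/2)T = ln(64/58) + (0.051 + 0.5²/2)·0.25 = 0.0984 + 0.0440 = 0.1424
d₁ = 0.1424 / 0.2500 = 0.5698 ⇒ 0.57
√T = √0.25 = 0.5000
φ(d₁) = φ(0.57) = 0.3391
vega = S·φ(d₁)·√T = 64·0.3391·0.5000 = 10.8512
(Call and put vega coincide under Black-Scholes.)

10.85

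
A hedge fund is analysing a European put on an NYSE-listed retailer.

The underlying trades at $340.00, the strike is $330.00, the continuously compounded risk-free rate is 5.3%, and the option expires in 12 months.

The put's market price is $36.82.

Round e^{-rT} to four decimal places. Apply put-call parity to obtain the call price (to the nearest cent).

$63.85

e^(−rT) = e^(−0.053·1) = 0.9484
Put-call parity: C − P = S − K·e^(−rT) = 340 − 330·0.9484 = 340 − 312.9720 = 27.0280
C = P + (C − P) = 36.82 + (27.0280) = 63.8480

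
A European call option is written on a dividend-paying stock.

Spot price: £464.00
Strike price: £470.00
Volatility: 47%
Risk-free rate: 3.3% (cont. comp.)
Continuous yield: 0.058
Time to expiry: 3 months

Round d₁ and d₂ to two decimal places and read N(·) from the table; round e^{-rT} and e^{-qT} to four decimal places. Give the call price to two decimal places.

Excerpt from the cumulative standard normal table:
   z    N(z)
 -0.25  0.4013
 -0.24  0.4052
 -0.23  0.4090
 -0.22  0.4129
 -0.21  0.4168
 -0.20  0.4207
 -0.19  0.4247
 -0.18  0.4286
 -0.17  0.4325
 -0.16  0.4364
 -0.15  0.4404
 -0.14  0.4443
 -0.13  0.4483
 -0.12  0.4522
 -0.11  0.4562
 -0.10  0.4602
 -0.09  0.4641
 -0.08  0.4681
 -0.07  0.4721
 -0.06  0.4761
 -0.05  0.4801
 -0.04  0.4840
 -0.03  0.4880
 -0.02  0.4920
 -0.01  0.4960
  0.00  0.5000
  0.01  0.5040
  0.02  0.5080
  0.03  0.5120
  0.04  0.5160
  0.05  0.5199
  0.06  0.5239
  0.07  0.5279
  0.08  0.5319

£39.87

σ√T = 0.47·√0.25 = 0.2350
d₁ = [ln(464/470) + (0.033 − 0.058 + 0.47²/2)·0.25] / 0.2350 = [-0.0128 + 0.0214] / 0.2350 = 0.0362 ⇒ 0.04
d₂ = d₁ − σ√T = 0.0362 − 0.2350 = -0.1988 ⇒ -0.20
e^(−qT) = e^(−0.058·0.25) = 0.9856;  e^(−rT) = e^(−0.033·0.25) = 0.9918
N(d₁) = N(0.04) = 0.5160;  N(d₂) = N(-0.20) = 0.4207
C = 464·0.9856·0.5160 − 470·0.9918·0.4207 = 235.9763 − 196.1076 = 39.8687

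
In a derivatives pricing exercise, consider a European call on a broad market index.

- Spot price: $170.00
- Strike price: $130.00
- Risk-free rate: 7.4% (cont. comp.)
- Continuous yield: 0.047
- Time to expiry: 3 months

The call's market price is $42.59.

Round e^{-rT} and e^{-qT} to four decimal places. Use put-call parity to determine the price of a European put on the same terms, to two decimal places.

$2.20

exp(−qT) = exp(−0.047·0.25) = 0.9883;  exp(−rT) = exp(−0.074·0.25) = 0.9817
Put-call parity: C − P = S·e^(−qT) − K·e^(−rT) = 170·0.9883 − 130·0.9817 = 168.0110 − 127.6210 = 40.3900
P = C − (C − P) = 42.59 − (40.3900) = 2.2000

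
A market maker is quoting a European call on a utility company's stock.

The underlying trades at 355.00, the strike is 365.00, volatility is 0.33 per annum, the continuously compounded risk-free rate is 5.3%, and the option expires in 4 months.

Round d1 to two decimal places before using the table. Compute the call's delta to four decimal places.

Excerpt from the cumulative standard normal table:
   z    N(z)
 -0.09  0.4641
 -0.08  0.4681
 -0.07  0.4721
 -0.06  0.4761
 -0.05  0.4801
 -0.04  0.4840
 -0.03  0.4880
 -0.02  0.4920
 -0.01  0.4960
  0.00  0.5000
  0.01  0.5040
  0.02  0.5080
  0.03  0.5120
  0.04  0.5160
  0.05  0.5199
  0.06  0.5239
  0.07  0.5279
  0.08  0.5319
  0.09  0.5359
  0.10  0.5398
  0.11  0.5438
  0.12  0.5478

σ√T = 0.33·√0.3333 = 0.1905
d₁ = [ln(355/365) + (0.053 + ½·0.33²)·0.3333] / (σ√T) = (-0.0278 + 0.0358) / 0.1905 = 0.0422 ⇒ 0.04
N(d₁) = N(0.04) = 0.5160
Δ_call = N(d₁) = 0.5160

0.5160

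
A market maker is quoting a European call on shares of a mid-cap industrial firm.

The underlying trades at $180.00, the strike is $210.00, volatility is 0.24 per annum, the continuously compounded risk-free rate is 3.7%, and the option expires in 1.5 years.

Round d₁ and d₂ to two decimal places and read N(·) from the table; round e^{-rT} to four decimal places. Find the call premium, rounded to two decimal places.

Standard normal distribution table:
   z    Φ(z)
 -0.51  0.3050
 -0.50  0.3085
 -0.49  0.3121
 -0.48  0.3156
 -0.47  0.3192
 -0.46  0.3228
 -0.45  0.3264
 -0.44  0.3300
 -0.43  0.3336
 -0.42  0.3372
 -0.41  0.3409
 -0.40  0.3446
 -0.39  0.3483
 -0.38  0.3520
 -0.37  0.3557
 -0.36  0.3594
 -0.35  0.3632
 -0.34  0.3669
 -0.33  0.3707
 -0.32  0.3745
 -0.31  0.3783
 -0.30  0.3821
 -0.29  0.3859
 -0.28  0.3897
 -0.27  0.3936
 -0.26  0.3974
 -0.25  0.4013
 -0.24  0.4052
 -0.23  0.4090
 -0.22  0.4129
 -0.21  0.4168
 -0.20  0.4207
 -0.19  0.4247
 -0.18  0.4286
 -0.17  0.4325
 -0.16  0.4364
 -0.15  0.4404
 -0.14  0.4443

$13.75

T = 1.5;  σ√T = 0.2939
d₁ = [ln(180/210) + (0.037 + 0.24²/2)·1.5] / 0.2939 = [-0.1542 + 0.0987] / 0.2939 = -0.1886 → -0.19
d₂ = d₁ − σ√T = -0.1886 − 0.2939 = -0.4826 → -0.48
exp(−rT) = exp(−0.037·1.5) = 0.9460
N(d₁) = N(-0.19) = 0.4247;  N(d₂) = N(-0.48) = 0.3156
C = 180·0.4247 − 210·0.9460·0.3156 = 76.4460 − 62.6971 = 13.7489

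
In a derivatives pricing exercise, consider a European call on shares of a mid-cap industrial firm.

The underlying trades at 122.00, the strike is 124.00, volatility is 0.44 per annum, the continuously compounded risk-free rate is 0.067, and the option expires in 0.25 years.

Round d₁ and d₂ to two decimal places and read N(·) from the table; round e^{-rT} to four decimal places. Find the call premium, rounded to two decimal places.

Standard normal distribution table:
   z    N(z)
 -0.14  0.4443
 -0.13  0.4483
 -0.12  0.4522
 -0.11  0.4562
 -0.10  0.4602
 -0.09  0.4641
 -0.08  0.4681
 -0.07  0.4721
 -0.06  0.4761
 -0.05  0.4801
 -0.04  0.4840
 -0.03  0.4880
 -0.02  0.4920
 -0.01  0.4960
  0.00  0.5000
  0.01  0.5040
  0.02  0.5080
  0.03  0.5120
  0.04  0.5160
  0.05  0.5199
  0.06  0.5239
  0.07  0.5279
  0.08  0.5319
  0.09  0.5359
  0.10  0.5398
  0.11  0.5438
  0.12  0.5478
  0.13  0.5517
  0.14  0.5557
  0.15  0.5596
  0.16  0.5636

T = 0.25;  σ√T = 0.2200
d₁ = [ln(122/124) + (0.067 + 0.44²/2)·0.25] / 0.2200 = [-0.0163 + 0.0410] / 0.2200 = 0.1122 ⇒ 0.11
d₂ = d₁ − σ√T = 0.1122 − 0.2200 = -0.1078 ⇒ -0.11
e^(−rT) = e^(−0.067·0.25) = 0.9834
C = 122·N(0.11) − 124·0.9834·N(-0.11) = 122·0.5438 − 124·0.9834·0.4562 = 66.3436 − 55.6298 = 10.7138

10.71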